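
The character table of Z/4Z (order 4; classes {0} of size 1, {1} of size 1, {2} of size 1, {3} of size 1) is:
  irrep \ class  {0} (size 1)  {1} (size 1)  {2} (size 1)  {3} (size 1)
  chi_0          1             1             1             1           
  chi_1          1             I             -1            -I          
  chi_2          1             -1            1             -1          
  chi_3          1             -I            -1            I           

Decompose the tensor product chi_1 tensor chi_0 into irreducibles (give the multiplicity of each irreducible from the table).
chi_1 tensor chi_0 = chi_1 (all other irreducibles have multiplicity 0).

Solution. The character of a tensor product is the pointwise product (chi_1 * chi_0)(C) = chi_1(C) * chi_0(C):
  {0}: (1)*(1), {1}: (I)*(1), {2}: (-1)*(1), {3}: (-I)*(1)
so (chi_1 * chi_0) takes values
  {0} -> 1, {1} -> I, {2} -> -1, {3} -> -I.
Now take the inner product of this character with each irreducible chi from the table, <chi_1*chi_0, chi> = (1/4) sum_C |C| (chi_1*chi_0)(C) conj(chi(C)):
  <chi_1*chi_0, chi_0> = (1/4)[1*(1)*conj(1) + 1*(I)*conj(1) + 1*(-1)*conj(1) + 1*(-I)*conj(1)]
      = (1/4)[(1) + (I) + (-1) + (-I)] = 0/4 = 0
  <chi_1*chi_0, chi_1> = (1/4)[1*(1)*conj(1) + 1*(I)*conj(I) + 1*(-1)*conj(-1) + 1*(-I)*conj(-I)]
      = (1/4)[(1) + (1) + (1) + (1)] = 4/4 = 1
  <chi_1*chi_0, chi_2> = (1/4)[1*(1)*conj(1) + 1*(I)*conj(-1) + 1*(-1)*conj(1) + 1*(-I)*conj(-1)]
      = (1/4)[(1) + (-I) + (-1) + (I)] = 0/4 = 0
  <chi_1*chi_0, chi_3> = (1/4)[1*(1)*conj(1) + 1*(I)*conj(-I) + 1*(-1)*conj(-1) + 1*(-I)*conj(I)]
      = (1/4)[(1) + (-1) + (1) + (-1)] = 0/4 = 0
(Exp terms are combined using exp(i*s)*conj(exp(i*t)) = exp(i*(s-t)), and sums of them are collapsed using the identity that for every m > 1 the m distinct m-th roots of unity sum to 0, e.g. 1 + exp(2*I*pi/3) + exp(-2*I*pi/3) = 0.)
Hence the multiplicities are chi_1: 1. Dimension check: dim(chi_1)*dim(chi_0) = 1*1 = 1 and sum (mult * dim) = 1*1 = 1.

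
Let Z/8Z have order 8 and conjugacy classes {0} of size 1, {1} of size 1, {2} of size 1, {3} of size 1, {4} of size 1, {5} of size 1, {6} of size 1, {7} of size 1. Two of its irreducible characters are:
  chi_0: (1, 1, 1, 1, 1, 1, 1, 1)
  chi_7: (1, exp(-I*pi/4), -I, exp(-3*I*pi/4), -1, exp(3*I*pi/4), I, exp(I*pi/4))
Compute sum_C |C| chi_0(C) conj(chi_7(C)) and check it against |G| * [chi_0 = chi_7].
Sum = 0; so <chi_0, chi_7> = 0 (distinct irreducibles are orthogonal).

Explanation: Compute term by term over conjugacy classes (|C| * chi_0(C) * conj(chi_7(C))):
  1*(1)*conj(1) + 1*(1)*conj(exp(-I*pi/4)) + 1*(1)*conj(-I) + 1*(1)*conj(exp(-3*I*pi/4)) + 1*(1)*conj(-1) + 1*(1)*conj(exp(3*I*pi/4)) + 1*(1)*conj(I) + 1*(1)*conj(exp(I*pi/4))
  = (1) + (exp(I*pi/4)) + (I) + (exp(3*I*pi/4)) + (-1) + (exp(-3*I*pi/4)) + (-I) + (exp(-I*pi/4))
  = 0.
(Exp terms are combined using exp(i*s)*conj(exp(i*t)) = exp(i*(s-t)), and sums of them are collapsed using the identity that for every m > 1 the m distinct m-th roots of unity sum to 0, e.g. 1 + exp(2*I*pi/3) + exp(-2*I*pi/3) = 0.)
Dividing by |G| = 8 gives 0/8 = 0, matching the row-orthogonality relation <chi_0, chi_7> = [chi_0 = chi_7].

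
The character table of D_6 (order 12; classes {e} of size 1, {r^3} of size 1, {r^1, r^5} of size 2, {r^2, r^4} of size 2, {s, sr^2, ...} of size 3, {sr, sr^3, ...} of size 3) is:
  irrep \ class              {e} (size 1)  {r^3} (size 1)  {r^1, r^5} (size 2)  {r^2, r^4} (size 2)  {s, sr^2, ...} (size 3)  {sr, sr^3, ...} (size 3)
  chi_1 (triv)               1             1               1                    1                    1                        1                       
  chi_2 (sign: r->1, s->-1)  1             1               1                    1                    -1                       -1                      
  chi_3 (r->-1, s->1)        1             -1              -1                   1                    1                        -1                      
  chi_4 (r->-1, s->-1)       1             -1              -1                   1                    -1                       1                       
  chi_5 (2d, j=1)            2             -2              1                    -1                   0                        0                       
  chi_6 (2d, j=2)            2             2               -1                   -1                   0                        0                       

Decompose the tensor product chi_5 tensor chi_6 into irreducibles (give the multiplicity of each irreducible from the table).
chi_5 tensor chi_6 = chi_3 + chi_4 + chi_5 (all other irreducibles have multiplicity 0).

Explanation: The character of a tensor product is the pointwise product (chi_5 * chi_6)(C) = chi_5(C) * chi_6(C):
  {e}: (2)*(2), {r^3}: (-2)*(2), {r^1, r^5}: (1)*(-1), {r^2, r^4}: (-1)*(-1), {s, sr^2, ...}: (0)*(0), {sr, sr^3, ...}: (0)*(0)
so (chi_5 * chi_6) takes values
  {e} -> 4, {r^3} -> -4, {r^1, r^5} -> -1, {r^2, r^4} -> 1, {s, sr^2, ...} -> 0, {sr, sr^3, ...} -> 0.
Now take the inner product of this character with each irreducible chi from the table, <chi_5*chi_6, chi> = (1/12) sum_C |C| (chi_5*chi_6)(C) conj(chi(C)):
  <chi_5*chi_6, chi_1> = (1/12)[1*(4)*conj(1) + 1*(-4)*conj(1) + 2*(-1)*conj(1) + 2*(1)*conj(1) + 3*(0)*conj(1) + 3*(0)*conj(1)]
      = (1/12)[(4) + (-4) + (-2) + (2) + (0) + (0)] = 0/12 = 0
  <chi_5*chi_6, chi_2> = (1/12)[1*(4)*conj(1) + 1*(-4)*conj(1) + 2*(-1)*conj(1) + 2*(1)*conj(1) + 3*(0)*conj(-1) + 3*(0)*conj(-1)]
      = (1/12)[(4) + (-4) + (-2) + (2) + (0) + (0)] = 0/12 = 0
  <chi_5*chi_6, chi_3> = (1/12)[1*(4)*conj(1) + 1*(-4)*conj(-1) + 2*(-1)*conj(-1) + 2*(1)*conj(1) + 3*(0)*conj(1) + 3*(0)*conj(-1)]
      = (1/12)[(4) + (4) + (2) + (2) + (0) + (0)] = 12/12 = 1
  <chi_5*chi_6, chi_4> = (1/12)[1*(4)*conj(1) + 1*(-4)*conj(-1) + 2*(-1)*conj(-1) + 2*(1)*conj(1) + 3*(0)*conj(-1) + 3*(0)*conj(1)]
      = (1/12)[(4) + (4) + (2) + (2) + (0) + (0)] = 12/12 = 1
  <chi_5*chi_6, chi_5> = (1/12)[1*(4)*conj(2) + 1*(-4)*conj(-2) + 2*(-1)*conj(1) + 2*(1)*conj(-1) + 3*(0)*conj(0) + 3*(0)*conj(0)]
      = (1/12)[(8) + (8) + (-2) + (-2) + (0) + (0)] = 12/12 = 1
  <chi_5*chi_6, chi_6> = (1/12)[1*(4)*conj(2) + 1*(-4)*conj(2) + 2*(-1)*conj(-1) + 2*(1)*conj(-1) + 3*(0)*conj(0) + 3*(0)*conj(0)]
      = (1/12)[(8) + (-8) + (2) + (-2) + (0) + (0)] = 0/12 = 0
Hence the multiplicities are chi_3: 1, chi_4: 1, chi_5: 1. Dimension check: dim(chi_5)*dim(chi_6) = 2*2 = 4 and sum (mult * dim) = 1*1 + 1*1 + 1*2 = 4.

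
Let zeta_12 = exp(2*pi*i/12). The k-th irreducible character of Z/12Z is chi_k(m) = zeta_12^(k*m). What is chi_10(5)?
chi_10(5) = zeta_12^50 = exp(I*pi/3)

Argument: chi_10(5) = zeta_12^(10*5) = zeta_12^50. Since zeta_12^12 = 1, this equals zeta_12^2 = exp(2*pi*i*2/12) = exp(I*pi/3).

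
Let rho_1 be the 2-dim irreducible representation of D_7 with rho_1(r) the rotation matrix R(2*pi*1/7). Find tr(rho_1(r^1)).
chi_{rho_1}(r^1) = 2*cos(2*pi*1*1/7) = 2*cos(2*pi/7)

Solution. rho_1(r^1) is rotation by angle 2*pi*1*1/7, whose trace is 2*cos(2*pi*1*1/7) = 2*cos(2*pi/7).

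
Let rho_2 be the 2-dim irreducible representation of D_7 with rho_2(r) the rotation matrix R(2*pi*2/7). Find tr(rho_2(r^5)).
chi_{rho_2}(r^5) = 2*cos(2*pi*2*5/7) = -2*cos(pi/7)

Why: rho_2(r^5) is rotation by angle 2*pi*2*5/7, whose trace is 2*cos(2*pi*2*5/7) = -2*cos(pi/7).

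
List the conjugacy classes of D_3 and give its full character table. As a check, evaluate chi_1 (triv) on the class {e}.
Conjugacy classes: {e} of size 1, {r^1, r^2} of size 2, {s, sr, ..., sr^2} of size 3.
Character table:
  irrep \ class              {e} (size 1)  {r^1, r^2} (size 2)  {s, sr, ..., sr^2} (size 3)
  chi_1 (triv)               1             1                    1                          
  chi_2 (sign: r->1, s->-1)  1             1                    -1                         
  chi_3 (2d, j=1)            2             -1                   0                          

Spot check: chi_1 (triv) on {e} = 1.

Derivation: D_3 has order 2*3 = 6 with 3 conjugacy classes, hence 3 irreducibles. Sum of squared dims 1 + 1 + 4 = 6 = |G|. Linear characters come from the abelianisation; the 2-dimensional irreps have character r^k -> 2*cos(2*pi*j*k/3), reflections -> 0.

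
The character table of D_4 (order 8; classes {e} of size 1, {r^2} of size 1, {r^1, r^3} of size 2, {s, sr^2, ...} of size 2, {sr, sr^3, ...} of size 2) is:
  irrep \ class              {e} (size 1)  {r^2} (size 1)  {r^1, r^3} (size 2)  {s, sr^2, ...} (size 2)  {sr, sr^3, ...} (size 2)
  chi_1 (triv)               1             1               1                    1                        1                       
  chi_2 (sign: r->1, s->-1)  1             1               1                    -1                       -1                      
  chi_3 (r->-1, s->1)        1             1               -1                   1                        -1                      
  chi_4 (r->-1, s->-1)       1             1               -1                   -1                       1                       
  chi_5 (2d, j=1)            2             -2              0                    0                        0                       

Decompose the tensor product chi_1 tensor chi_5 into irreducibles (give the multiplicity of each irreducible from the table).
chi_1 tensor chi_5 = chi_5 (all other irreducibles have multiplicity 0).

Solution. The character of a tensor product is the pointwise product (chi_1 * chi_5)(C) = chi_1(C) * chi_5(C):
  {e}: (1)*(2), {r^2}: (1)*(-2), {r^1, r^3}: (1)*(0), {s, sr^2, ...}: (1)*(0), {sr, sr^3, ...}: (1)*(0)
so (chi_1 * chi_5) takes values
  {e} -> 2, {r^2} -> -2, {r^1, r^3} -> 0, {s, sr^2, ...} -> 0, {sr, sr^3, ...} -> 0.
Now take the inner product of this character with each irreducible chi from the table, <chi_1*chi_5, chi> = (1/8) sum_C |C| (chi_1*chi_5)(C) conj(chi(C)):
  <chi_1*chi_5, chi_1> = (1/8)[1*(2)*conj(1) + 1*(-2)*conj(1) + 2*(0)*conj(1) + 2*(0)*conj(1) + 2*(0)*conj(1)]
      = (1/8)[(2) + (-2) + (0) + (0) + (0)] = 0/8 = 0
  <chi_1*chi_5, chi_2> = (1/8)[1*(2)*conj(1) + 1*(-2)*conj(1) + 2*(0)*conj(1) + 2*(0)*conj(-1) + 2*(0)*conj(-1)]
      = (1/8)[(2) + (-2) + (0) + (0) + (0)] = 0/8 = 0
  <chi_1*chi_5, chi_3> = (1/8)[1*(2)*conj(1) + 1*(-2)*conj(1) + 2*(0)*conj(-1) + 2*(0)*conj(1) + 2*(0)*conj(-1)]
      = (1/8)[(2) + (-2) + (0) + (0) + (0)] = 0/8 = 0
  <chi_1*chi_5, chi_4> = (1/8)[1*(2)*conj(1) + 1*(-2)*conj(1) + 2*(0)*conj(-1) + 2*(0)*conj(-1) + 2*(0)*conj(1)]
      = (1/8)[(2) + (-2) + (0) + (0) + (0)] = 0/8 = 0
  <chi_1*chi_5, chi_5> = (1/8)[1*(2)*conj(2) + 1*(-2)*conj(-2) + 2*(0)*conj(0) + 2*(0)*conj(0) + 2*(0)*conj(0)]
      = (1/8)[(4) + (4) + (0) + (0) + (0)] = 8/8 = 1
Hence the multiplicities are chi_5: 1. Dimension check: dim(chi_1)*dim(chi_5) = 1*2 = 2 and sum (mult * dim) = 1*2 = 2.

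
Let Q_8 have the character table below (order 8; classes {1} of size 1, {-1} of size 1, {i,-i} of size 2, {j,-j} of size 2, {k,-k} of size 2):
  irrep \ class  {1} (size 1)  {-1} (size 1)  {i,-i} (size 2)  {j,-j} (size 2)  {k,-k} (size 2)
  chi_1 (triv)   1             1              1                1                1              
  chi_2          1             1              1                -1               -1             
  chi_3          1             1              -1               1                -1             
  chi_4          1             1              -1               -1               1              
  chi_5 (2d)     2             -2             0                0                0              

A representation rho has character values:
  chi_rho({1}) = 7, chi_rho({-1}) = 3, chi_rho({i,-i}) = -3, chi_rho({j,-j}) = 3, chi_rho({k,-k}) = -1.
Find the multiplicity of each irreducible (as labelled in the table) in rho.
Multiplicities: chi_1: 1, chi_2: 0, chi_3: 3, chi_4: 1, chi_5: 1.

Derivation: Use <chi_rho, chi> = (1/|G|) sum_C |C| * chi_rho(C) * conj(chi(C)) with |G| = 8 for each irreducible chi in the table:
  <chi_rho, chi_1> = (1/8)[1*(7)*conj(1) + 1*(3)*conj(1) + 2*(-3)*conj(1) + 2*(3)*conj(1) + 2*(-1)*conj(1)]
      = (1/8)[(7) + (3) + (-6) + (6) + (-2)] = 8/8 = 1
  <chi_rho, chi_2> = (1/8)[1*(7)*conj(1) + 1*(3)*conj(1) + 2*(-3)*conj(1) + 2*(3)*conj(-1) + 2*(-1)*conj(-1)]
      = (1/8)[(7) + (3) + (-6) + (-6) + (2)] = 0/8 = 0
  <chi_rho, chi_3> = (1/8)[1*(7)*conj(1) + 1*(3)*conj(1) + 2*(-3)*conj(-1) + 2*(3)*conj(1) + 2*(-1)*conj(-1)]
      = (1/8)[(7) + (3) + (6) + (6) + (2)] = 24/8 = 3
  <chi_rho, chi_4> = (1/8)[1*(7)*conj(1) + 1*(3)*conj(1) + 2*(-3)*conj(-1) + 2*(3)*conj(-1) + 2*(-1)*conj(1)]
      = (1/8)[(7) + (3) + (6) + (-6) + (-2)] = 8/8 = 1
  <chi_rho, chi_5> = (1/8)[1*(7)*conj(2) + 1*(3)*conj(-2) + 2*(-3)*conj(0) + 2*(3)*conj(0) + 2*(-1)*conj(0)]
      = (1/8)[(14) + (-6) + (0) + (0) + (0)] = 8/8 = 1
Dimension check: dim(rho) = sum (mult * dim) = 1*1 + 0*1 + 3*1 + 1*1 + 1*2 = 7 = chi_rho(e) = 7.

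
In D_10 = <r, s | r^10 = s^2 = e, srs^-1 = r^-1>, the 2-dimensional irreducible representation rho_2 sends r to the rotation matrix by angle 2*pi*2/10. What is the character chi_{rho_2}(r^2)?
chi_{rho_2}(r^2) = 2*cos(2*pi*2*2/10) = -sqrt(5)/2 - 1/2

Working: rho_2(r^2) is rotation by angle 2*pi*2*2/10, whose trace is 2*cos(2*pi*2*2/10) = -sqrt(5)/2 - 1/2.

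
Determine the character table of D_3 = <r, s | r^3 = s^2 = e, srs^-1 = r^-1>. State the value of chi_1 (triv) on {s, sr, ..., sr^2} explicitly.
Conjugacy classes: {e} of size 1, {r^1, r^2} of size 2, {s, sr, ..., sr^2} of size 3.
Character table:
  irrep \ class              {e} (size 1)  {r^1, r^2} (size 2)  {s, sr, ..., sr^2} (size 3)
  chi_1 (triv)               1             1                    1                          
  chi_2 (sign: r->1, s->-1)  1             1                    -1                         
  chi_3 (2d, j=1)            2             -1                   0                          

Spot check: chi_1 (triv) on {s, sr, ..., sr^2} = 1.

Working: D_3 has order 2*3 = 6 with 3 conjugacy classes, hence 3 irreducibles. Sum of squared dims 1 + 1 + 4 = 6 = |G|. Linear characters come from the abelianisation; the 2-dimensional irreps have character r^k -> 2*cos(2*pi*j*k/3), reflections -> 0.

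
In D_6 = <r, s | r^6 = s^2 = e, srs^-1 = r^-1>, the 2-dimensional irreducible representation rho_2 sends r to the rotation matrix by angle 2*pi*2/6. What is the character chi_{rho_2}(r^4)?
chi_{rho_2}(r^4) = 2*cos(2*pi*2*4/6) = -1

Derivation: rho_2(r^4) is rotation by angle 2*pi*2*4/6, whose trace is 2*cos(2*pi*2*4/6) = -1.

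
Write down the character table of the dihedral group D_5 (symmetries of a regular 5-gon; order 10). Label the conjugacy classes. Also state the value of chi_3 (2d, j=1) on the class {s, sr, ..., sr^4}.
Conjugacy classes: {e} of size 1, {r^1, r^4} of size 2, {r^2, r^3} of size 2, {s, sr, ..., sr^4} of size 5.
Character table:
  irrep \ class              {e} (size 1)  {r^1, r^4} (size 2)  {r^2, r^3} (size 2)  {s, sr, ..., sr^4} (size 5)
  chi_1 (triv)               1             1                    1                    1                          
  chi_2 (sign: r->1, s->-1)  1             1                    1                    -1                         
  chi_3 (2d, j=1)            2             -1/2 + sqrt(5)/2     -sqrt(5)/2 - 1/2     0                          
  chi_4 (2d, j=2)            2             -sqrt(5)/2 - 1/2     -1/2 + sqrt(5)/2     0                          

Spot check: chi_3 (2d, j=1) on {s, sr, ..., sr^4} = 0.

D_5 has order 2*5 = 10 with 4 conjugacy classes, hence 4 irreducibles. Sum of squared dims 1 + 1 + 4 + 4 = 10 = |G|. Linear characters come from the abelianisation; the 2-dimensional irreps have character r^k -> 2*cos(2*pi*j*k/5), reflections -> 0.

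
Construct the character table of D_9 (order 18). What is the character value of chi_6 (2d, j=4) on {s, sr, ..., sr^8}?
Conjugacy classes: {e} of size 1, {r^1, r^8} of size 2, {r^2, r^7} of size 2, {r^3, r^6} of size 2, {r^4, r^5} of size 2, {s, sr, ..., sr^8} of size 9.
Character table:
  irrep \ class              {e} (size 1)  {r^1, r^8} (size 2)  {r^2, r^7} (size 2)  {r^3, r^6} (size 2)  {r^4, r^5} (size 2)  {s, sr, ..., sr^8} (size 9)
  chi_1 (triv)               1             1                    1                    1                    1                    1                          
  chi_2 (sign: r->1, s->-1)  1             1                    1                    1                    1                    -1                         
  chi_3 (2d, j=1)            2             2*cos(2*pi/9)        2*cos(4*pi/9)        -1                   -2*cos(pi/9)         0                          
  chi_4 (2d, j=2)            2             2*cos(4*pi/9)        -2*cos(pi/9)         -1                   2*cos(2*pi/9)        0                          
  chi_5 (2d, j=3)            2             -1                   -1                   2                    -1                   0                          
  chi_6 (2d, j=4)            2             -2*cos(pi/9)         2*cos(2*pi/9)        -1                   2*cos(4*pi/9)        0                          

Spot check: chi_6 (2d, j=4) on {s, sr, ..., sr^8} = 0.

Argument: D_9 has order 2*9 = 18 with 6 conjugacy classes, hence 6 irreducibles. Sum of squared dims 1 + 1 + 4 + 4 + 4 + 4 = 18 = |G|. Linear characters come from the abelianisation; the 2-dimensional irreps have character r^k -> 2*cos(2*pi*j*k/9), reflections -> 0.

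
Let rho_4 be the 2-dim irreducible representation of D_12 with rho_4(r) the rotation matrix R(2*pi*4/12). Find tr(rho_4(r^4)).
chi_{rho_4}(r^4) = 2*cos(2*pi*4*4/12) = -1

Solution. rho_4(r^4) is rotation by angle 2*pi*4*4/12, whose trace is 2*cos(2*pi*4*4/12) = -1.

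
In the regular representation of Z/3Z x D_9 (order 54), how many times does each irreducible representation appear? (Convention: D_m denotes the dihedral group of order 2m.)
Each irreducible V_i of dimension d_i appears with multiplicity d_i, i.e. rho_reg = (direct sum over all irreducibles V_i) d_i V_i. The irreducible dimensions for Z/3Z x D_9 are 1, 1, 1, 1, 1, 1, 2, 2, 2, 2, 2, 2, 2, 2, 2, 2, 2, 2: 6 irreducibles of dimension 1, each with multiplicity 1; 12 irreducibles of dimension 2, each with multiplicity 2. Total dimension 6*1*1 + 12*2*2 = 54 = |G|.

Explanation: General theorem: in the regular representation of a finite group G, each irreducible appears with multiplicity equal to its dimension. Check: dim(rho_reg) = sum d_i^2 = 1 + 1 + 1 + 1 + 1 + 1 + 4 + 4 + 4 + 4 + 4 + 4 + 4 + 4 + 4 + 4 + 4 + 4 = 54 = |G|.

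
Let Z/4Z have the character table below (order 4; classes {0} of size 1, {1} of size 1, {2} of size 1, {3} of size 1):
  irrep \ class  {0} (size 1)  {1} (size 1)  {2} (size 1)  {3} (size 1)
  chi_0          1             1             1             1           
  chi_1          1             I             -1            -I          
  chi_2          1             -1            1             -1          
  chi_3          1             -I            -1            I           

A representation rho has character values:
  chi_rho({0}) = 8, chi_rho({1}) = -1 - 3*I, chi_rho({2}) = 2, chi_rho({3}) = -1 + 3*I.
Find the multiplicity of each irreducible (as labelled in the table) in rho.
Multiplicities: chi_0: 2, chi_1: 0, chi_2: 3, chi_3: 3.

Working: Use <chi_rho, chi> = (1/|G|) sum_C |C| * chi_rho(C) * conj(chi(C)) with |G| = 4 for each irreducible chi in the table:
  <chi_rho, chi_0> = (1/4)[1*(8)*conj(1) + 1*(-1 - 3*I)*conj(1) + 1*(2)*conj(1) + 1*(-1 + 3*I)*conj(1)]
      = (1/4)[(8) + (-1 - 3*I) + (2) + (-1 + 3*I)] = 8/4 = 2
  <chi_rho, chi_1> = (1/4)[1*(8)*conj(1) + 1*(-1 - 3*I)*conj(I) + 1*(2)*conj(-1) + 1*(-1 + 3*I)*conj(-I)]
      = (1/4)[(8) + (-3 + I) + (-2) + (-3 - I)] = 0/4 = 0
  <chi_rho, chi_2> = (1/4)[1*(8)*conj(1) + 1*(-1 - 3*I)*conj(-1) + 1*(2)*conj(1) + 1*(-1 + 3*I)*conj(-1)]
      = (1/4)[(8) + (1 + 3*I) + (2) + (1 - 3*I)] = 12/4 = 3
  <chi_rho, chi_3> = (1/4)[1*(8)*conj(1) + 1*(-1 - 3*I)*conj(-I) + 1*(2)*conj(-1) + 1*(-1 + 3*I)*conj(I)]
      = (1/4)[(8) + (3 - I) + (-2) + (3 + I)] = 12/4 = 3
(Exp terms are combined using exp(i*s)*conj(exp(i*t)) = exp(i*(s-t)), and sums of them are collapsed using the identity that for every m > 1 the m distinct m-th roots of unity sum to 0, e.g. 1 + exp(2*I*pi/3) + exp(-2*I*pi/3) = 0.)
Dimension check: dim(rho) = sum (mult * dim) = 2*1 + 0*1 + 3*1 + 3*1 = 8 = chi_rho(e) = 8.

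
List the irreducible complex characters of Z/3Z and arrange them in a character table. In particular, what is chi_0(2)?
Character table of Z/3Z (irreps indexed chi_0,...,chi_2 with chi_k(m) = zeta_3^(k*m), zeta_3 = exp(2*pi*i/3)):
  irrep \ class  {0} (size 1)  {1} (size 1)    {2} (size 1)  
  chi_0          1             1               1             
  chi_1          1             exp(2*I*pi/3)   exp(-2*I*pi/3)
  chi_2          1             exp(-2*I*pi/3)  exp(2*I*pi/3) 

Spot check: chi_0(2) = zeta_3^(0*2) = zeta_3^0 = 1.

Justification: Z/3Z is abelian, so all 3 irreducible complex representations are 1-dimensional. They are given by chi_k(m) = zeta_3^(k*m) for k = 0,...,2. Row orthogonality: sum_m chi_k(m) conj(chi_l(m)) = 3 * [k = l].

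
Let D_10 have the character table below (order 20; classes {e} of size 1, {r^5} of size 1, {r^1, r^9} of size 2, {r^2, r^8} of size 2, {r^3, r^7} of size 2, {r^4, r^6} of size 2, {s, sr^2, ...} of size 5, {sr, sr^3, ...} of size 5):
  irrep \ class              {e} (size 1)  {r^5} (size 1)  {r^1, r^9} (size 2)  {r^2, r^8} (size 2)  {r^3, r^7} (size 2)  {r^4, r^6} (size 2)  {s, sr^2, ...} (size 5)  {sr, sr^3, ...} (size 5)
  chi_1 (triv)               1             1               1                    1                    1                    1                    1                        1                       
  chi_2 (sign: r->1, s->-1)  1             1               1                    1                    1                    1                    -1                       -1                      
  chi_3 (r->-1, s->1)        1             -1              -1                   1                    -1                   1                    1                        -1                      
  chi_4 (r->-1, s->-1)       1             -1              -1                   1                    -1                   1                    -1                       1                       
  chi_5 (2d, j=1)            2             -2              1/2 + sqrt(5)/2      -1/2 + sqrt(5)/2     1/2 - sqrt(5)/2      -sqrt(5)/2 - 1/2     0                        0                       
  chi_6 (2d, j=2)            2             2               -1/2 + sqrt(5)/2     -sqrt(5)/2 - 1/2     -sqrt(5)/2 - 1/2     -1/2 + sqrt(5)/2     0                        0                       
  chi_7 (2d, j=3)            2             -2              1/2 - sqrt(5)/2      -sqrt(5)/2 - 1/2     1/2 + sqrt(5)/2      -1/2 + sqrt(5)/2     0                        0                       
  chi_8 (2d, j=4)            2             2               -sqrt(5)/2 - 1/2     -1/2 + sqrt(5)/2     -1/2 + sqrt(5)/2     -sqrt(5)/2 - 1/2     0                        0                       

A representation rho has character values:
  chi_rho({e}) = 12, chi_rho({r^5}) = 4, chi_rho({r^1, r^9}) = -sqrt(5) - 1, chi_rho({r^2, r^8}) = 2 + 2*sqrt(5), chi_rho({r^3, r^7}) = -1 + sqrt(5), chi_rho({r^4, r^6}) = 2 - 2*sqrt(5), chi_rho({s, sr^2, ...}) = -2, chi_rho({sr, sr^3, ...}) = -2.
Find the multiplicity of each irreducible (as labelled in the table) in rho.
Multiplicities: chi_1: 0, chi_2: 2, chi_3: 1, chi_4: 1, chi_5: 1, chi_6: 0, chi_7: 0, chi_8: 3.

Reasoning: Use <chi_rho, chi> = (1/|G|) sum_C |C| * chi_rho(C) * conj(chi(C)) with |G| = 20 for each irreducible chi in the table:
  <chi_rho, chi_1> = (1/20)[1*(12)*conj(1) + 1*(4)*conj(1) + 2*(-sqrt(5) - 1)*conj(1) + 2*(2 + 2*sqrt(5))*conj(1) + 2*(-1 + sqrt(5))*conj(1) + 2*(2 - 2*sqrt(5))*conj(1) + 5*(-2)*conj(1) + 5*(-2)*conj(1)]
      = (1/20)[(12) + (4) + (-2*sqrt(5) - 2) + (4 + 4*sqrt(5)) + (-2 + 2*sqrt(5)) + (4 - 4*sqrt(5)) + (-10) + (-10)] = 0/20 = 0
  <chi_rho, chi_2> = (1/20)[1*(12)*conj(1) + 1*(4)*conj(1) + 2*(-sqrt(5) - 1)*conj(1) + 2*(2 + 2*sqrt(5))*conj(1) + 2*(-1 + sqrt(5))*conj(1) + 2*(2 - 2*sqrt(5))*conj(1) + 5*(-2)*conj(-1) + 5*(-2)*conj(-1)]
      = (1/20)[(12) + (4) + (-2*sqrt(5) - 2) + (4 + 4*sqrt(5)) + (-2 + 2*sqrt(5)) + (4 - 4*sqrt(5)) + (10) + (10)] = 40/20 = 2
  <chi_rho, chi_3> = (1/20)[1*(12)*conj(1) + 1*(4)*conj(-1) + 2*(-sqrt(5) - 1)*conj(-1) + 2*(2 + 2*sqrt(5))*conj(1) + 2*(-1 + sqrt(5))*conj(-1) + 2*(2 - 2*sqrt(5))*conj(1) + 5*(-2)*conj(1) + 5*(-2)*conj(-1)]
      = (1/20)[(12) + (-4) + (2 + 2*sqrt(5)) + (4 + 4*sqrt(5)) + (2 - 2*sqrt(5)) + (4 - 4*sqrt(5)) + (-10) + (10)] = 20/20 = 1
  <chi_rho, chi_4> = (1/20)[1*(12)*conj(1) + 1*(4)*conj(-1) + 2*(-sqrt(5) - 1)*conj(-1) + 2*(2 + 2*sqrt(5))*conj(1) + 2*(-1 + sqrt(5))*conj(-1) + 2*(2 - 2*sqrt(5))*conj(1) + 5*(-2)*conj(-1) + 5*(-2)*conj(1)]
      = (1/20)[(12) + (-4) + (2 + 2*sqrt(5)) + (4 + 4*sqrt(5)) + (2 - 2*sqrt(5)) + (4 - 4*sqrt(5)) + (10) + (-10)] = 20/20 = 1
  <chi_rho, chi_5> = (1/20)[1*(12)*conj(2) + 1*(4)*conj(-2) + 2*(-sqrt(5) - 1)*conj(1/2 + sqrt(5)/2) + 2*(2 + 2*sqrt(5))*conj(-1/2 + sqrt(5)/2) + 2*(-1 + sqrt(5))*conj(1/2 - sqrt(5)/2) + 2*(2 - 2*sqrt(5))*conj(-sqrt(5)/2 - 1/2) + 5*(-2)*conj(0) + 5*(-2)*conj(0)]
      = (1/20)[(24) + (-8) + (-6 - 2*sqrt(5)) + (8) + (-6 + 2*sqrt(5)) + (8) + (0) + (0)] = 20/20 = 1
  <chi_rho, chi_6> = (1/20)[1*(12)*conj(2) + 1*(4)*conj(2) + 2*(-sqrt(5) - 1)*conj(-1/2 + sqrt(5)/2) + 2*(2 + 2*sqrt(5))*conj(-sqrt(5)/2 - 1/2) + 2*(-1 + sqrt(5))*conj(-sqrt(5)/2 - 1/2) + 2*(2 - 2*sqrt(5))*conj(-1/2 + sqrt(5)/2) + 5*(-2)*conj(0) + 5*(-2)*conj(0)]
      = (1/20)[(24) + (8) + (-4) + (-12 - 4*sqrt(5)) + (-4) + (-12 + 4*sqrt(5)) + (0) + (0)] = 0/20 = 0
  <chi_rho, chi_7> = (1/20)[1*(12)*conj(2) + 1*(4)*conj(-2) + 2*(-sqrt(5) - 1)*conj(1/2 - sqrt(5)/2) + 2*(2 + 2*sqrt(5))*conj(-sqrt(5)/2 - 1/2) + 2*(-1 + sqrt(5))*conj(1/2 + sqrt(5)/2) + 2*(2 - 2*sqrt(5))*conj(-1/2 + sqrt(5)/2) + 5*(-2)*conj(0) + 5*(-2)*conj(0)]
      = (1/20)[(24) + (-8) + (4) + (-12 - 4*sqrt(5)) + (4) + (-12 + 4*sqrt(5)) + (0) + (0)] = 0/20 = 0
  <chi_rho, chi_8> = (1/20)[1*(12)*conj(2) + 1*(4)*conj(2) + 2*(-sqrt(5) - 1)*conj(-sqrt(5)/2 - 1/2) + 2*(2 + 2*sqrt(5))*conj(-1/2 + sqrt(5)/2) + 2*(-1 + sqrt(5))*conj(-1/2 + sqrt(5)/2) + 2*(2 - 2*sqrt(5))*conj(-sqrt(5)/2 - 1/2) + 5*(-2)*conj(0) + 5*(-2)*conj(0)]
      = (1/20)[(24) + (8) + (2*sqrt(5) + 6) + (8) + (6 - 2*sqrt(5)) + (8) + (0) + (0)] = 60/20 = 3
Dimension check: dim(rho) = sum (mult * dim) = 0*1 + 2*1 + 1*1 + 1*1 + 1*2 + 0*2 + 0*2 + 3*2 = 12 = chi_rho(e) = 12.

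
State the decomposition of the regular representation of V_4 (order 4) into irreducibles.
Each irreducible V_i of dimension d_i appears with multiplicity d_i, i.e. rho_reg = (direct sum over all irreducibles V_i) d_i V_i. The irreducible dimensions for V_4 are 1, 1, 1, 1: 4 irreducibles of dimension 1, each with multiplicity 1. Total dimension 4*1*1 = 4 = |G|.

Explanation: General theorem: in the regular representation of a finite group G, each irreducible appears with multiplicity equal to its dimension. Check: dim(rho_reg) = sum d_i^2 = 1 + 1 + 1 + 1 = 4 = |G|.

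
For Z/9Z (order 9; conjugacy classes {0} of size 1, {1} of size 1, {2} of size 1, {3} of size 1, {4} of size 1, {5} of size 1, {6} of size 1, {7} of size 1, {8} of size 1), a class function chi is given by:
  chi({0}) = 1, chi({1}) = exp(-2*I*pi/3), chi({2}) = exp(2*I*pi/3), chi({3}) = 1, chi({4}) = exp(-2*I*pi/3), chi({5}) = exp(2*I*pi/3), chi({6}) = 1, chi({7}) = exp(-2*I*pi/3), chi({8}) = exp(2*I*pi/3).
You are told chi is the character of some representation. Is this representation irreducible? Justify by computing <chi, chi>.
Irreducible: <chi, chi> = 1.

Reasoning: <chi, chi> = (1/|G|) sum_C |C| * |chi(C)|^2 = (1/9)[1*|1|^2 + 1*|exp(-2*I*pi/3)|^2 + 1*|exp(2*I*pi/3)|^2 + 1*|1|^2 + 1*|exp(-2*I*pi/3)|^2 + 1*|exp(2*I*pi/3)|^2 + 1*|1|^2 + 1*|exp(-2*I*pi/3)|^2 + 1*|exp(2*I*pi/3)|^2]
  = (1/9)[(1) + (1) + (1) + (1) + (1) + (1) + (1) + (1) + (1)] = 9/9 = 1.
(Exp terms are combined using exp(i*s)*conj(exp(i*t)) = exp(i*(s-t)), and sums of them are collapsed using the identity that for every m > 1 the m distinct m-th roots of unity sum to 0, e.g. 1 + exp(2*I*pi/3) + exp(-2*I*pi/3) = 0.)
A character is irreducible iff <chi, chi> = 1, so this representation is irreducible.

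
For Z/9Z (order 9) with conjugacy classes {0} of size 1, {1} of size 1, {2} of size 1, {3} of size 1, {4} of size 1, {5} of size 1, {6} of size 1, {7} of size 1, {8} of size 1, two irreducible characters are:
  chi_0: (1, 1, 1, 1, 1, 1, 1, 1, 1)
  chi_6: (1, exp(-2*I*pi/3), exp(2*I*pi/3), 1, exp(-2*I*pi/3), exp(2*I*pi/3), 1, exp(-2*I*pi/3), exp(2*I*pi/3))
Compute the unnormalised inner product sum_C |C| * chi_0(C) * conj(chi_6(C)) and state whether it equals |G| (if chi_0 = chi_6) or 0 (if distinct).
Sum = 0; so <chi_0, chi_6> = 0 (distinct irreducibles are orthogonal).

Argument: Compute term by term over conjugacy classes (|C| * chi_0(C) * conj(chi_6(C))):
  1*(1)*conj(1) + 1*(1)*conj(exp(-2*I*pi/3)) + 1*(1)*conj(exp(2*I*pi/3)) + 1*(1)*conj(1) + 1*(1)*conj(exp(-2*I*pi/3)) + 1*(1)*conj(exp(2*I*pi/3)) + 1*(1)*conj(1) + 1*(1)*conj(exp(-2*I*pi/3)) + 1*(1)*conj(exp(2*I*pi/3))
  = (1) + (exp(2*I*pi/3)) + (exp(-2*I*pi/3)) + (1) + (exp(2*I*pi/3)) + (exp(-2*I*pi/3)) + (1) + (exp(2*I*pi/3)) + (exp(-2*I*pi/3))
  = 0.
(Exp terms are combined using exp(i*s)*conj(exp(i*t)) = exp(i*(s-t)), and sums of them are collapsed using the identity that for every m > 1 the m distinct m-th roots of unity sum to 0, e.g. 1 + exp(2*I*pi/3) + exp(-2*I*pi/3) = 0.)
Dividing by |G| = 9 gives 0/9 = 0, matching the row-orthogonality relation <chi_0, chi_6> = [chi_0 = chi_6].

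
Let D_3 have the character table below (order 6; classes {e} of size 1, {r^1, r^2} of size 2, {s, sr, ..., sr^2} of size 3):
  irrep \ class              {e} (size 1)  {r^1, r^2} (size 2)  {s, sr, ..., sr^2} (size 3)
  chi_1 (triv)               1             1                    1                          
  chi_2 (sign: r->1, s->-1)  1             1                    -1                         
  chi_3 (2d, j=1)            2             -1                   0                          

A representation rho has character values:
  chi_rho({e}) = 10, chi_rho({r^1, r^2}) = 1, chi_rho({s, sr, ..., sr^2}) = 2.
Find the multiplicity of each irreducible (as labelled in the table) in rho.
Multiplicities: chi_1: 3, chi_2: 1, chi_3: 3.

Why: Use <chi_rho, chi> = (1/|G|) sum_C |C| * chi_rho(C) * conj(chi(C)) with |G| = 6 for each irreducible chi in the table:
  <chi_rho, chi_1> = (1/6)[1*(10)*conj(1) + 2*(1)*conj(1) + 3*(2)*conj(1)]
      = (1/6)[(10) + (2) + (6)] = 18/6 = 3
  <chi_rho, chi_2> = (1/6)[1*(10)*conj(1) + 2*(1)*conj(1) + 3*(2)*conj(-1)]
      = (1/6)[(10) + (2) + (-6)] = 6/6 = 1
  <chi_rho, chi_3> = (1/6)[1*(10)*conj(2) + 2*(1)*conj(-1) + 3*(2)*conj(0)]
      = (1/6)[(20) + (-2) + (0)] = 18/6 = 3
Dimension check: dim(rho) = sum (mult * dim) = 3*1 + 1*1 + 3*2 = 10 = chi_rho(e) = 10.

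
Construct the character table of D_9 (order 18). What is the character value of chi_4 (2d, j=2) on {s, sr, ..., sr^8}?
Conjugacy classes: {e} of size 1, {r^1, r^8} of size 2, {r^2, r^7} of size 2, {r^3, r^6} of size 2, {r^4, r^5} of size 2, {s, sr, ..., sr^8} of size 9.
Character table:
  irrep \ class              {e} (size 1)  {r^1, r^8} (size 2)  {r^2, r^7} (size 2)  {r^3, r^6} (size 2)  {r^4, r^5} (size 2)  {s, sr, ..., sr^8} (size 9)
  chi_1 (triv)               1             1                    1                    1                    1                    1                          
  chi_2 (sign: r->1, s->-1)  1             1                    1                    1                    1                    -1                         
  chi_3 (2d, j=1)            2             2*cos(2*pi/9)        2*cos(4*pi/9)        -1                   -2*cos(pi/9)         0                          
  chi_4 (2d, j=2)            2             2*cos(4*pi/9)        -2*cos(pi/9)         -1                   2*cos(2*pi/9)        0                          
  chi_5 (2d, j=3)            2             -1                   -1                   2                    -1                   0                          
  chi_6 (2d, j=4)            2             -2*cos(pi/9)         2*cos(2*pi/9)        -1                   2*cos(4*pi/9)        0                          

Spot check: chi_4 (2d, j=2) on {s, sr, ..., sr^8} = 0.

Why: D_9 has order 2*9 = 18 with 6 conjugacy classes, hence 6 irreducibles. Sum of squared dims 1 + 1 + 4 + 4 + 4 + 4 = 18 = |G|. Linear characters come from the abelianisation; the 2-dimensional irreps have character r^k -> 2*cos(2*pi*j*k/9), reflections -> 0.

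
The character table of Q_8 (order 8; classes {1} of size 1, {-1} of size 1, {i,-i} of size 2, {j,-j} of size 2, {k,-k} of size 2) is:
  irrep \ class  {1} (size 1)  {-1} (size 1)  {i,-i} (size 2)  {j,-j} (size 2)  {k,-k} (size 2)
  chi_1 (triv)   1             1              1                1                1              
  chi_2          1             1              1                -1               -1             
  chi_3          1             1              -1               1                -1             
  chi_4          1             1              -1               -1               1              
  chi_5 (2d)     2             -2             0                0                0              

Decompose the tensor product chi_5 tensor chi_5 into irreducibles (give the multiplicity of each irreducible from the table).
chi_5 tensor chi_5 = chi_1 + chi_2 + chi_3 + chi_4 (all other irreducibles have multiplicity 0).

Justification: The character of a tensor product is the pointwise product (chi_5 * chi_5)(C) = chi_5(C) * chi_5(C):
  {1}: (2)*(2), {-1}: (-2)*(-2), {i,-i}: (0)*(0), {j,-j}: (0)*(0), {k,-k}: (0)*(0)
so (chi_5 * chi_5) takes values
  {1} -> 4, {-1} -> 4, {i,-i} -> 0, {j,-j} -> 0, {k,-k} -> 0.
Now take the inner product of this character with each irreducible chi from the table, <chi_5*chi_5, chi> = (1/8) sum_C |C| (chi_5*chi_5)(C) conj(chi(C)):
  <chi_5*chi_5, chi_1> = (1/8)[1*(4)*conj(1) + 1*(4)*conj(1) + 2*(0)*conj(1) + 2*(0)*conj(1) + 2*(0)*conj(1)]
      = (1/8)[(4) + (4) + (0) + (0) + (0)] = 8/8 = 1
  <chi_5*chi_5, chi_2> = (1/8)[1*(4)*conj(1) + 1*(4)*conj(1) + 2*(0)*conj(1) + 2*(0)*conj(-1) + 2*(0)*conj(-1)]
      = (1/8)[(4) + (4) + (0) + (0) + (0)] = 8/8 = 1
  <chi_5*chi_5, chi_3> = (1/8)[1*(4)*conj(1) + 1*(4)*conj(1) + 2*(0)*conj(-1) + 2*(0)*conj(1) + 2*(0)*conj(-1)]
      = (1/8)[(4) + (4) + (0) + (0) + (0)] = 8/8 = 1
  <chi_5*chi_5, chi_4> = (1/8)[1*(4)*conj(1) + 1*(4)*conj(1) + 2*(0)*conj(-1) + 2*(0)*conj(-1) + 2*(0)*conj(1)]
      = (1/8)[(4) + (4) + (0) + (0) + (0)] = 8/8 = 1
  <chi_5*chi_5, chi_5> = (1/8)[1*(4)*conj(2) + 1*(4)*conj(-2) + 2*(0)*conj(0) + 2*(0)*conj(0) + 2*(0)*conj(0)]
      = (1/8)[(8) + (-8) + (0) + (0) + (0)] = 0/8 = 0
Hence the multiplicities are chi_1: 1, chi_2: 1, chi_3: 1, chi_4: 1. Dimension check: dim(chi_5)*dim(chi_5) = 2*2 = 4 and sum (mult * dim) = 1*1 + 1*1 + 1*1 + 1*1 = 4.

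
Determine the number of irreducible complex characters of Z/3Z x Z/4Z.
12

Derivation: The number of irreducible complex representations of a finite group equals its number of conjugacy classes. Z/3Z x Z/4Z is abelian of order 12, so every element is its own conjugacy class: 12 classes, so Z/3Z x Z/4Z (order 12) has exactly 12 irreducible complex representations.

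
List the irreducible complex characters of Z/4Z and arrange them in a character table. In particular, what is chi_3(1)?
Character table of Z/4Z (irreps indexed chi_0,...,chi_3 with chi_k(m) = zeta_4^(k*m), zeta_4 = exp(2*pi*i/4)):
  irrep \ class  {0} (size 1)  {1} (size 1)  {2} (size 1)  {3} (size 1)
  chi_0          1             1             1             1           
  chi_1          1             I             -1            -I          
  chi_2          1             -1            1             -1          
  chi_3          1             -I            -1            I           

Spot check: chi_3(1) = zeta_4^(3*1) = zeta_4^3 = -I.

Derivation: Z/4Z is abelian, so all 4 irreducible complex representations are 1-dimensional. They are given by chi_k(m) = zeta_4^(k*m) for k = 0,...,3. Row orthogonality: sum_m chi_k(m) conj(chi_l(m)) = 4 * [k = l].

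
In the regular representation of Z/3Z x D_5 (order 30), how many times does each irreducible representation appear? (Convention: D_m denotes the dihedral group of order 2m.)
Each irreducible V_i of dimension d_i appears with multiplicity d_i, i.e. rho_reg = (direct sum over all irreducibles V_i) d_i V_i. The irreducible dimensions for Z/3Z x D_5 are 1, 1, 1, 1, 1, 1, 2, 2, 2, 2, 2, 2: 6 irreducibles of dimension 1, each with multiplicity 1; 6 irreducibles of dimension 2, each with multiplicity 2. Total dimension 6*1*1 + 6*2*2 = 30 = |G|.

Why: General theorem: in the regular representation of a finite group G, each irreducible appears with multiplicity equal to its dimension. Check: dim(rho_reg) = sum d_i^2 = 1 + 1 + 1 + 1 + 1 + 1 + 4 + 4 + 4 + 4 + 4 + 4 = 30 = |G|.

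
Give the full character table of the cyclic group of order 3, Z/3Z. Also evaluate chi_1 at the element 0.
Character table of Z/3Z (irreps indexed chi_0,...,chi_2 with chi_k(m) = zeta_3^(k*m), zeta_3 = exp(2*pi*i/3)):
  irrep \ class  {0} (size 1)  {1} (size 1)    {2} (size 1)  
  chi_0          1             1               1             
  chi_1          1             exp(2*I*pi/3)   exp(-2*I*pi/3)
  chi_2          1             exp(-2*I*pi/3)  exp(2*I*pi/3) 

Spot check: chi_1(0) = zeta_3^(1*0) = zeta_3^0 = 1.

Justification: Z/3Z is abelian, so all 3 irreducible complex representations are 1-dimensional. They are given by chi_k(m) = zeta_3^(k*m) for k = 0,...,2. Row orthogonality: sum_m chi_k(m) conj(chi_l(m)) = 3 * [k = l].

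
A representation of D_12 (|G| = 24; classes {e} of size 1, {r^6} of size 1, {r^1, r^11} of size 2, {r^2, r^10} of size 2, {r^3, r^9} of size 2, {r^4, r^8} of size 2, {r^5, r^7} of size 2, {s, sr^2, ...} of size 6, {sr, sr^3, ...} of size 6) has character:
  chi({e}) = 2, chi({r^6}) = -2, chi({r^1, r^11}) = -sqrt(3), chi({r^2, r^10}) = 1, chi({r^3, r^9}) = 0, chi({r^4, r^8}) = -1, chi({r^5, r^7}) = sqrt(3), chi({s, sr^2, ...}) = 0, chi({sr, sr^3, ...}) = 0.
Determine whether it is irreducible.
Irreducible: <chi, chi> = 1.

Details: <chi, chi> = (1/|G|) sum_C |C| * |chi(C)|^2 = (1/24)[1*|2|^2 + 1*|-2|^2 + 2*|-sqrt(3)|^2 + 2*|1|^2 + 2*|0|^2 + 2*|-1|^2 + 2*|sqrt(3)|^2 + 6*|0|^2 + 6*|0|^2]
  = (1/24)[(4) + (4) + (6) + (2) + (0) + (2) + (6) + (0) + (0)] = 24/24 = 1.
A character is irreducible iff <chi, chi> = 1, so this representation is irreducible.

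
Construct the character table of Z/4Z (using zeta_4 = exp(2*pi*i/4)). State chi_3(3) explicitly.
Character table of Z/4Z (irreps indexed chi_0,...,chi_3 with chi_k(m) = zeta_4^(k*m), zeta_4 = exp(2*pi*i/4)):
  irrep \ class  {0} (size 1)  {1} (size 1)  {2} (size 1)  {3} (size 1)
  chi_0          1             1             1             1           
  chi_1          1             I             -1            -I          
  chi_2          1             -1            1             -1          
  chi_3          1             -I            -1            I           

Spot check: chi_3(3) = zeta_4^(3*3) = zeta_4^9 = I.

Z/4Z is abelian, so all 4 irreducible complex representations are 1-dimensional. They are given by chi_k(m) = zeta_4^(k*m) for k = 0,...,3. Row orthogonality: sum_m chi_k(m) conj(chi_l(m)) = 4 * [k = l].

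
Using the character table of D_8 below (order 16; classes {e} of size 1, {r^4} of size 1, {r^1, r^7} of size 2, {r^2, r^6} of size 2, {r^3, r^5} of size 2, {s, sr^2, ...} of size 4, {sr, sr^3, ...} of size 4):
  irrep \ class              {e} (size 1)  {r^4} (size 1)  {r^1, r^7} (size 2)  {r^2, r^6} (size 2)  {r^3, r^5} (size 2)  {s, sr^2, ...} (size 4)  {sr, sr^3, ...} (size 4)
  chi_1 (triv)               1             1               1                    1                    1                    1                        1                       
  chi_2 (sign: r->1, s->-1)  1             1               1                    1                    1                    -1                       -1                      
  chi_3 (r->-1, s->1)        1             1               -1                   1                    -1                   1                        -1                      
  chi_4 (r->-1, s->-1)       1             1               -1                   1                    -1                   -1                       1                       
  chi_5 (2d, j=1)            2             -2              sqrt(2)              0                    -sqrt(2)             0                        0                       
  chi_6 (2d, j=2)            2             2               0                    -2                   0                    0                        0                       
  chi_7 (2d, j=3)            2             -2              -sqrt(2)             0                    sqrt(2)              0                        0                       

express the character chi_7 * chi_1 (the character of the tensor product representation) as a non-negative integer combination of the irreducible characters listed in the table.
chi_7 tensor chi_1 = chi_7 (all other irreducibles have multiplicity 0).

Justification: The character of a tensor product is the pointwise product (chi_7 * chi_1)(C) = chi_7(C) * chi_1(C):
  {e}: (2)*(1), {r^4}: (-2)*(1), {r^1, r^7}: (-sqrt(2))*(1), {r^2, r^6}: (0)*(1), {r^3, r^5}: (sqrt(2))*(1), {s, sr^2, ...}: (0)*(1), {sr, sr^3, ...}: (0)*(1)
so (chi_7 * chi_1) takes values
  {e} -> 2, {r^4} -> -2, {r^1, r^7} -> -sqrt(2), {r^2, r^6} -> 0, {r^3, r^5} -> sqrt(2), {s, sr^2, ...} -> 0, {sr, sr^3, ...} -> 0.
Now take the inner product of this character with each irreducible chi from the table, <chi_7*chi_1, chi> = (1/16) sum_C |C| (chi_7*chi_1)(C) conj(chi(C)):
  <chi_7*chi_1, chi_1> = (1/16)[1*(2)*conj(1) + 1*(-2)*conj(1) + 2*(-sqrt(2))*conj(1) + 2*(0)*conj(1) + 2*(sqrt(2))*conj(1) + 4*(0)*conj(1) + 4*(0)*conj(1)]
      = (1/16)[(2) + (-2) + (-2*sqrt(2)) + (0) + (2*sqrt(2)) + (0) + (0)] = 0/16 = 0
  <chi_7*chi_1, chi_2> = (1/16)[1*(2)*conj(1) + 1*(-2)*conj(1) + 2*(-sqrt(2))*conj(1) + 2*(0)*conj(1) + 2*(sqrt(2))*conj(1) + 4*(0)*conj(-1) + 4*(0)*conj(-1)]
      = (1/16)[(2) + (-2) + (-2*sqrt(2)) + (0) + (2*sqrt(2)) + (0) + (0)] = 0/16 = 0
  <chi_7*chi_1, chi_3> = (1/16)[1*(2)*conj(1) + 1*(-2)*conj(1) + 2*(-sqrt(2))*conj(-1) + 2*(0)*conj(1) + 2*(sqrt(2))*conj(-1) + 4*(0)*conj(1) + 4*(0)*conj(-1)]
      = (1/16)[(2) + (-2) + (2*sqrt(2)) + (0) + (-2*sqrt(2)) + (0) + (0)] = 0/16 = 0
  <chi_7*chi_1, chi_4> = (1/16)[1*(2)*conj(1) + 1*(-2)*conj(1) + 2*(-sqrt(2))*conj(-1) + 2*(0)*conj(1) + 2*(sqrt(2))*conj(-1) + 4*(0)*conj(-1) + 4*(0)*conj(1)]
      = (1/16)[(2) + (-2) + (2*sqrt(2)) + (0) + (-2*sqrt(2)) + (0) + (0)] = 0/16 = 0
  <chi_7*chi_1, chi_5> = (1/16)[1*(2)*conj(2) + 1*(-2)*conj(-2) + 2*(-sqrt(2))*conj(sqrt(2)) + 2*(0)*conj(0) + 2*(sqrt(2))*conj(-sqrt(2)) + 4*(0)*conj(0) + 4*(0)*conj(0)]
      = (1/16)[(4) + (4) + (-4) + (0) + (-4) + (0) + (0)] = 0/16 = 0
  <chi_7*chi_1, chi_6> = (1/16)[1*(2)*conj(2) + 1*(-2)*conj(2) + 2*(-sqrt(2))*conj(0) + 2*(0)*conj(-2) + 2*(sqrt(2))*conj(0) + 4*(0)*conj(0) + 4*(0)*conj(0)]
      = (1/16)[(4) + (-4) + (0) + (0) + (0) + (0) + (0)] = 0/16 = 0
  <chi_7*chi_1, chi_7> = (1/16)[1*(2)*conj(2) + 1*(-2)*conj(-2) + 2*(-sqrt(2))*conj(-sqrt(2)) + 2*(0)*conj(0) + 2*(sqrt(2))*conj(sqrt(2)) + 4*(0)*conj(0) + 4*(0)*conj(0)]
      = (1/16)[(4) + (4) + (4) + (0) + (4) + (0) + (0)] = 16/16 = 1
Hence the multiplicities are chi_7: 1. Dimension check: dim(chi_7)*dim(chi_1) = 2*1 = 2 and sum (mult * dim) = 1*2 = 2.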